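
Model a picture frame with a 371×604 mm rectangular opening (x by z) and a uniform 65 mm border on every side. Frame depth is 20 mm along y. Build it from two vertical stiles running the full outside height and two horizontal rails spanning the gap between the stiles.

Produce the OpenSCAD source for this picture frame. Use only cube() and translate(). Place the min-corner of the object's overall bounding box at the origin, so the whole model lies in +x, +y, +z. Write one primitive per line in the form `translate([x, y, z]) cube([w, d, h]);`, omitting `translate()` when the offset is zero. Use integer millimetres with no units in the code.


cube([65, 20, 734]);
translate([436, 0, 0]) cube([65, 20, 734]);
translate([65, 0, 0]) cube([371, 20, 65]);
translate([65, 0, 669]) cube([371, 20, 65]);


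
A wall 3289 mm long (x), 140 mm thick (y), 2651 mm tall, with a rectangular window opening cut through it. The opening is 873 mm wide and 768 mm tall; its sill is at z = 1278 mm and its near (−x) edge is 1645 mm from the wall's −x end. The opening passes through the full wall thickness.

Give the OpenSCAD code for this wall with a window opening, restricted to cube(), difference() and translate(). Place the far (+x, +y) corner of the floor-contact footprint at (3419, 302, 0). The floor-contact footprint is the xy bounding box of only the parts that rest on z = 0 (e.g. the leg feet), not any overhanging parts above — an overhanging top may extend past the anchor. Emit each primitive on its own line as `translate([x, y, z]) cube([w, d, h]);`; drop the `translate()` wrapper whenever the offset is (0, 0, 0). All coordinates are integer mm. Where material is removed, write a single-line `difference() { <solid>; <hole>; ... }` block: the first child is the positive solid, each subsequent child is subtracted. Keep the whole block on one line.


difference() { translate([130, 162, 0]) cube([3289, 140, 2651]); translate([1775, 162, 1278]) cube([873, 140, 768]); }


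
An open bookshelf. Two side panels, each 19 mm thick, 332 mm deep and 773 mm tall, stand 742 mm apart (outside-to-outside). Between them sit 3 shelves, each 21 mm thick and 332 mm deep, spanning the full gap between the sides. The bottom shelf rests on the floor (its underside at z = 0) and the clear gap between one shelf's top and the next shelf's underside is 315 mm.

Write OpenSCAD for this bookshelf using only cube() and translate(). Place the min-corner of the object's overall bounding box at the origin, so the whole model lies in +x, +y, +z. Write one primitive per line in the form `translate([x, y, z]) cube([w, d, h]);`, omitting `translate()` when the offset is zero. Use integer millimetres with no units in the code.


cube([19, 332, 773]);
translate([723, 0, 0]) cube([19, 332, 773]);
translate([19, 0, 0]) cube([704, 332, 21]);
translate([19, 0, 336]) cube([704, 332, 21]);
translate([19, 0, 672]) cube([704, 332, 21]);


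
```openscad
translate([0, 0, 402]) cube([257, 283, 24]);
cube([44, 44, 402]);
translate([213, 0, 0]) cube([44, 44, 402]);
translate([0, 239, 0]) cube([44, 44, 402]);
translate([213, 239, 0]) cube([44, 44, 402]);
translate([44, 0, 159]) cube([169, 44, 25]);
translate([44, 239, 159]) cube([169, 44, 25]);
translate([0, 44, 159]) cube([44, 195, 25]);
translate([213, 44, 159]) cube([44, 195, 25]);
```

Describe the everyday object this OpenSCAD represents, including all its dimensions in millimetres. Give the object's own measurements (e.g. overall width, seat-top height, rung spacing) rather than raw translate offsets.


A four-legged stool. The seat is a 257×283×24 mm slab whose top surface is at z = 426 mm; four square legs, each 44×44 mm in cross-section, run from the floor (z = 0) to the underside of the seat, each flush with a corner of the seat. Four stretchers, 44 mm wide and 25 mm tall, connect adjacent legs with their undersides at z = 159 mm, each running between the inner faces of the legs it joins and aligned with the legs' outer faces on the other axis.


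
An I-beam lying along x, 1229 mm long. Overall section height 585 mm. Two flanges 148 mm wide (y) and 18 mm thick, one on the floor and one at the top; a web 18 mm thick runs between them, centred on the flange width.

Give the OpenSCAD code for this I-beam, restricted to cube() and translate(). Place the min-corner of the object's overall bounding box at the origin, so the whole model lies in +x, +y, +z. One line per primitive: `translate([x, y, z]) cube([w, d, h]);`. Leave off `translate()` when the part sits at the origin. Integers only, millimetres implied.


cube([1229, 148, 18]);
translate([0, 65, 18]) cube([1229, 18, 549]);
translate([0, 0, 567]) cube([1229, 148, 18]);


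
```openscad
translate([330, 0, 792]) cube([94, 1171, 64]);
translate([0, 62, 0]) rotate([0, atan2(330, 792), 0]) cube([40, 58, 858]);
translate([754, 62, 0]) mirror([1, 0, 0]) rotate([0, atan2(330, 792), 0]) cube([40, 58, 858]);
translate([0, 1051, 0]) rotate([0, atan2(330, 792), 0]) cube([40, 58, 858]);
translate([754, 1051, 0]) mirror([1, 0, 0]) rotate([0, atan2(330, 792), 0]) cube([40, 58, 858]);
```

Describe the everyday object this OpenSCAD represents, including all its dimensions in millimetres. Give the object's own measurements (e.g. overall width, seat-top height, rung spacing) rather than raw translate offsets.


A sawhorse. A 94×1171×64 mm beam (x, y, z) sits on two A-frame leg pairs. Each pair is two raked legs of 40×58 mm section (58 mm along y) splaying symmetrically in x. Each leg rises 792 mm vertically over 330 mm of horizontal reach and is 858 mm long along its own axis. Every leg's outer bottom edge rests on the floor and its outer top edge meets a bottom edge of the beam — the left legs (tilting toward +x) meet the beam's −x bottom edge, the right legs (their mirror images, tilting toward −x) meet its +x bottom edge — so the leg tops tuck under the beam, the beam's underside is 792 mm above the floor, and the feet are 754 mm apart outside-to-outside with the beam centred between them. The two leg pairs are set in 62 mm from either end of the beam.


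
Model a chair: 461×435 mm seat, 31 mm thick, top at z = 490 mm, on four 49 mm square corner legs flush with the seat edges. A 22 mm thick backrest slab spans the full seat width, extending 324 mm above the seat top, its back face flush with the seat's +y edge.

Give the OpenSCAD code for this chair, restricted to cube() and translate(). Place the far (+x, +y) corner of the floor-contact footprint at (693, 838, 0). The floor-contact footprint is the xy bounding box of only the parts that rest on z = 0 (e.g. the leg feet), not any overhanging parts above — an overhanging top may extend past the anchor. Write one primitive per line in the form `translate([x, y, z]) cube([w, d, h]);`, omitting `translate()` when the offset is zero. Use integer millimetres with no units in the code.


translate([232, 403, 459]) cube([461, 435, 31]);
translate([232, 403, 0]) cube([49, 49, 459]);
translate([644, 403, 0]) cube([49, 49, 459]);
translate([232, 789, 0]) cube([49, 49, 459]);
translate([644, 789, 0]) cube([49, 49, 459]);
translate([232, 816, 490]) cube([461, 22, 324]);


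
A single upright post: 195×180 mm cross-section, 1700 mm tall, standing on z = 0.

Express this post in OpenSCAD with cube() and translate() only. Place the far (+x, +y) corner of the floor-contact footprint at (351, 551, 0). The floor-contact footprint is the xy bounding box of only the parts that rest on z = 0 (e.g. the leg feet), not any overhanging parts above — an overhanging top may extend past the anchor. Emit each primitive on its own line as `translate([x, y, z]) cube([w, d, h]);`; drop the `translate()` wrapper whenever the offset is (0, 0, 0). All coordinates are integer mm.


translate([156, 371, 0]) cube([195, 180, 1700]);


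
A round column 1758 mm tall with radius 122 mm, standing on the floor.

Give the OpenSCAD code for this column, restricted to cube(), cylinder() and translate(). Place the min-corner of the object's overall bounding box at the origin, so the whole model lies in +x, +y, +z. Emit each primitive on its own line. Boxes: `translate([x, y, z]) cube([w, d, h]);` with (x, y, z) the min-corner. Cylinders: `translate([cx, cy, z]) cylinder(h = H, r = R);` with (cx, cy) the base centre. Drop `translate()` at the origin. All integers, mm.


translate([122, 122, 0]) cylinder(h = 1758, r = 122);


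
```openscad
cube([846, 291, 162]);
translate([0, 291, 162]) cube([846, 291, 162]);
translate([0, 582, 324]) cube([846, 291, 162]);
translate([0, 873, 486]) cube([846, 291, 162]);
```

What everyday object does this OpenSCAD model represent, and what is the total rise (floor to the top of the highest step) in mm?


A staircase. The total rise is 648 mm.

4 identical blocks, each offset up and back from the previous — a staircase. Each step is 162 mm tall and there are 4 of them, so the total rise is 4 × 162 = 648 mm.


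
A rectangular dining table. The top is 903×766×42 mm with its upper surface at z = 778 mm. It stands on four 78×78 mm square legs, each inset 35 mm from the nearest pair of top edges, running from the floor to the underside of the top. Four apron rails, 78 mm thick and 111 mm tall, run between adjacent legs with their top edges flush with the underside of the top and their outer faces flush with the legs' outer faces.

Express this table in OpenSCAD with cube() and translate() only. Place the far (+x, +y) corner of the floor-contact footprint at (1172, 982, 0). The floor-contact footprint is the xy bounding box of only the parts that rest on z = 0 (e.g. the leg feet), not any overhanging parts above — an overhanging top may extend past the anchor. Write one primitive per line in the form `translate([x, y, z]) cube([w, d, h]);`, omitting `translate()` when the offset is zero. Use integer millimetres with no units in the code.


// leg_h = 778 - 42 = 736
// apron z = 736 - 111 = 625
translate([304, 251, 736]) cube([903, 766, 42]);
translate([339, 286, 0]) cube([78, 78, 736]);
translate([1094, 286, 0]) cube([78, 78, 736]);
translate([339, 904, 0]) cube([78, 78, 736]);
translate([1094, 904, 0]) cube([78, 78, 736]);
translate([417, 286, 625]) cube([677, 78, 111]);
translate([417, 904, 625]) cube([677, 78, 111]);
translate([339, 364, 625]) cube([78, 540, 111]);
translate([1094, 364, 625]) cube([78, 540, 111]);


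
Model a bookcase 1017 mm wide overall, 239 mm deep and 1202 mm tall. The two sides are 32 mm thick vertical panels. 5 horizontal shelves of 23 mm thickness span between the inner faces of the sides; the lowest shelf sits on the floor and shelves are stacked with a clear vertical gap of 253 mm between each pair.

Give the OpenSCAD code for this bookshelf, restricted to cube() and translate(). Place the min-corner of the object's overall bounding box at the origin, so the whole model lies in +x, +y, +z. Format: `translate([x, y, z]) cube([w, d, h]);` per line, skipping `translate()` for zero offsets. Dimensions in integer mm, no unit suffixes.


cube([32, 239, 1202]);
translate([985, 0, 0]) cube([32, 239, 1202]);
translate([32, 0, 0]) cube([953, 239, 23]);
translate([32, 0, 276]) cube([953, 239, 23]);
translate([32, 0, 552]) cube([953, 239, 23]);
translate([32, 0, 828]) cube([953, 239, 23]);
translate([32, 0, 1104]) cube([953, 239, 23]);


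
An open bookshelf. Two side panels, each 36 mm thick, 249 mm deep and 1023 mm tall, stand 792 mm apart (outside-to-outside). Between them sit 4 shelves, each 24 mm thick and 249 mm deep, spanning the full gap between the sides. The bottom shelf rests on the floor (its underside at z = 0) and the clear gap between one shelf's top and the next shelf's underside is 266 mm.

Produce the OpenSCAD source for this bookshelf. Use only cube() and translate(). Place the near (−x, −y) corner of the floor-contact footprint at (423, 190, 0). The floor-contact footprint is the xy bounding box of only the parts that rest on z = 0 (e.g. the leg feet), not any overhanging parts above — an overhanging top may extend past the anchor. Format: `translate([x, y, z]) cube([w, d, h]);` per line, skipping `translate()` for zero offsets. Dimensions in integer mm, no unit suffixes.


translate([423, 190, 0]) cube([36, 249, 1023]);
translate([1179, 190, 0]) cube([36, 249, 1023]);
translate([459, 190, 0]) cube([720, 249, 24]);
translate([459, 190, 290]) cube([720, 249, 24]);
translate([459, 190, 580]) cube([720, 249, 24]);
translate([459, 190, 870]) cube([720, 249, 24]);


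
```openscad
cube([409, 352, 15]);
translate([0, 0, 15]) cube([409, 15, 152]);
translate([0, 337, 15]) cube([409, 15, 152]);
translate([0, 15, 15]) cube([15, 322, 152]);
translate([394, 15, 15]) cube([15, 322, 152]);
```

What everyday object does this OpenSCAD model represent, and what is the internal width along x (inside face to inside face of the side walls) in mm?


An open box. The internal width is 379 mm.

A 409×352 base slab with four walls standing on it — an open box. The base is 409 mm wide and the walls are 15 mm thick, so the internal width is 409 − 2 × 15 = 379 mm.


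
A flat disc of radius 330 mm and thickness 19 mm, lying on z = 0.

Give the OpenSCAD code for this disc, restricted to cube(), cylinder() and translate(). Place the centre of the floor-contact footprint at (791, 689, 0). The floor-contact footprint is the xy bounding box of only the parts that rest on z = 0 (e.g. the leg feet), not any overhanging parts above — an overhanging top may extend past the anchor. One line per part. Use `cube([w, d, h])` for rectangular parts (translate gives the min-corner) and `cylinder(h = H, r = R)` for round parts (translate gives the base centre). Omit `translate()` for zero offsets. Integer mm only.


translate([791, 689, 0]) cylinder(h = 19, r = 330);


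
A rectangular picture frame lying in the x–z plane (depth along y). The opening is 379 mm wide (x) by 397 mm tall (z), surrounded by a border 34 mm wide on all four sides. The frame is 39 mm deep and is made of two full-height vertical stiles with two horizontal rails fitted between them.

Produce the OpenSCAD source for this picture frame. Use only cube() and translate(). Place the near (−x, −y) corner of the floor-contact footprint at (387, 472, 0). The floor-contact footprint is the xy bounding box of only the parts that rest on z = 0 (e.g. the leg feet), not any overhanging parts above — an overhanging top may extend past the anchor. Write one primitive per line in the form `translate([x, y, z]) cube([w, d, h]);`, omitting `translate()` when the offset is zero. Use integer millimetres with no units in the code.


translate([387, 472, 0]) cube([34, 39, 465]);
translate([800, 472, 0]) cube([34, 39, 465]);
translate([421, 472, 0]) cube([379, 39, 34]);
translate([421, 472, 431]) cube([379, 39, 34]);


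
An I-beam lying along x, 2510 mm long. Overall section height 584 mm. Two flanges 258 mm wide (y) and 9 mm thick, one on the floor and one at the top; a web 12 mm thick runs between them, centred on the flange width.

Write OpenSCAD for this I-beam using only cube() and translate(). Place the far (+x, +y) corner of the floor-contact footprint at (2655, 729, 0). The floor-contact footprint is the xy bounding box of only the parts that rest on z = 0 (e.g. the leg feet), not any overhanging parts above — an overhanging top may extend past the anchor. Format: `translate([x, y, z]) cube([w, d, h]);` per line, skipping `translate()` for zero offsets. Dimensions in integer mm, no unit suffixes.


translate([145, 471, 0]) cube([2510, 258, 9]);
translate([145, 594, 9]) cube([2510, 12, 566]);
translate([145, 471, 575]) cube([2510, 258, 9]);


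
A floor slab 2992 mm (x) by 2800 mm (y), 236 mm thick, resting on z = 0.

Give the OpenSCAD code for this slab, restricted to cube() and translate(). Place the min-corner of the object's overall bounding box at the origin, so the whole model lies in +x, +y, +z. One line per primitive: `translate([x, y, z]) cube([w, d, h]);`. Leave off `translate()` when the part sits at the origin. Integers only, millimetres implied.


cube([2992, 2800, 236]);


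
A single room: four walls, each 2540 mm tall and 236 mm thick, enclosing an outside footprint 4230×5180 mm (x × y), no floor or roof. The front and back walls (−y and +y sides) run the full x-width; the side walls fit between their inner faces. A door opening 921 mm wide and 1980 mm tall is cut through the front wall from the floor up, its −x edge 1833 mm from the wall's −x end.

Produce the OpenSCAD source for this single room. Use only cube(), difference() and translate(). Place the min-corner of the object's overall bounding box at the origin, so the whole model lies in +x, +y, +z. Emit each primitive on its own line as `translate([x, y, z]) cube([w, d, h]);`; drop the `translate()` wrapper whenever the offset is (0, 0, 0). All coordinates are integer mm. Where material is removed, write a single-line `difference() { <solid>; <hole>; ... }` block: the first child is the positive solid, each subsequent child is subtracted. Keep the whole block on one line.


difference() { cube([4230, 236, 2540]); translate([1833, 0, 0]) cube([921, 236, 1980]); }
translate([0, 4944, 0]) cube([4230, 236, 2540]);
translate([0, 236, 0]) cube([236, 4708, 2540]);
translate([3994, 236, 0]) cube([236, 4708, 2540]);


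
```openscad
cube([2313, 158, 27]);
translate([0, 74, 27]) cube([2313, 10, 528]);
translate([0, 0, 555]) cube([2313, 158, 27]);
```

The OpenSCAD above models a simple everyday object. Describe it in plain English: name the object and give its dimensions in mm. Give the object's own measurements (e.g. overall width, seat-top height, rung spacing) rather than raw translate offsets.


An I-beam lying along x, 2313 mm long. Overall section height 582 mm. Two flanges 158 mm wide (y) and 27 mm thick, one on the floor and one at the top; a web 10 mm thick runs between them, centred on the flange width.


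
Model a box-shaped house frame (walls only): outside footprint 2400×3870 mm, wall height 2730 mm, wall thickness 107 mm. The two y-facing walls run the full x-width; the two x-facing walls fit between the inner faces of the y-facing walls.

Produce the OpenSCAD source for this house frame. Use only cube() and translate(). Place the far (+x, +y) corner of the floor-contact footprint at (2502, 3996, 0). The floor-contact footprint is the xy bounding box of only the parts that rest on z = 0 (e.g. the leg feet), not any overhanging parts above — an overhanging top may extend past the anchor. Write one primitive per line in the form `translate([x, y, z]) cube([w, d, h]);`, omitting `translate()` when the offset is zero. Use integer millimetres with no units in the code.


translate([102, 126, 0]) cube([2400, 107, 2730]);
translate([102, 3889, 0]) cube([2400, 107, 2730]);
translate([102, 233, 0]) cube([107, 3656, 2730]);
translate([2395, 233, 0]) cube([107, 3656, 2730]);


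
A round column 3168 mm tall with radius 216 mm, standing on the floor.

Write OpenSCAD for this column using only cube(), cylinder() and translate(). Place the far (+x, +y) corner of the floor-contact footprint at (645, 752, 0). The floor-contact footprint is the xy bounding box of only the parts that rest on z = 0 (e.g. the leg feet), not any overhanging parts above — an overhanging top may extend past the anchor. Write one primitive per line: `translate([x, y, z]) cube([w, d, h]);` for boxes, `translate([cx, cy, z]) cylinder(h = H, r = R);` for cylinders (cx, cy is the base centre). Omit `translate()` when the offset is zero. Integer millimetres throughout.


translate([429, 536, 0]) cylinder(h = 3168, r = 216);


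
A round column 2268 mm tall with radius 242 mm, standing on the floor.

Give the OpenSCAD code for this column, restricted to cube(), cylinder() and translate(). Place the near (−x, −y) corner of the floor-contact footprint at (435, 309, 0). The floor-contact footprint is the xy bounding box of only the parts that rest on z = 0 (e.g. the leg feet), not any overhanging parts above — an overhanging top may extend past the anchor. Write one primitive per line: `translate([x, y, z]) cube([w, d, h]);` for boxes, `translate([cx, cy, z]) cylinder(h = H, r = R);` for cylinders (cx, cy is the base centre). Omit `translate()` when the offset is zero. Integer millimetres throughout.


translate([677, 551, 0]) cylinder(h = 2268, r = 242);


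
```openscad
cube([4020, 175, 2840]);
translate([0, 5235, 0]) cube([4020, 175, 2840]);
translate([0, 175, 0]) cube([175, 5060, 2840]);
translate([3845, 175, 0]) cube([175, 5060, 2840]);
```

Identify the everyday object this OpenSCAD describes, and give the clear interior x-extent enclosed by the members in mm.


A house (or room) frame. The interior width is 3670 mm.

Four 2840 mm walls enclosing a rectangle with no floor or roof — a room or house frame. Outside width is 4020 mm and wall thickness is 175 mm, so the interior width is 4020 − 2 × 175 = 3670 mm.


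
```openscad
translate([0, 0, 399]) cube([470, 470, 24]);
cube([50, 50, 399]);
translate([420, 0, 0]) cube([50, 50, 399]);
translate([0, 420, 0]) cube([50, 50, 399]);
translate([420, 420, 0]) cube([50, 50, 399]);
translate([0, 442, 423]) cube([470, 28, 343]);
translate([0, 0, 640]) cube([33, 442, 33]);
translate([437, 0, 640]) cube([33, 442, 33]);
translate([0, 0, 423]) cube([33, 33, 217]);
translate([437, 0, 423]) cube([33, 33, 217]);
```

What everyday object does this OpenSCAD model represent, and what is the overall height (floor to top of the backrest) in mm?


A chair. The overall height is 766 mm.

A slab on four corner posts with a tall panel at the back — a chair. The seat slab sits at z = 399 with thickness 24, and the 343 mm backrest starts at the seat top, so the overall height is 399 + 24 + 343 = 766 mm.


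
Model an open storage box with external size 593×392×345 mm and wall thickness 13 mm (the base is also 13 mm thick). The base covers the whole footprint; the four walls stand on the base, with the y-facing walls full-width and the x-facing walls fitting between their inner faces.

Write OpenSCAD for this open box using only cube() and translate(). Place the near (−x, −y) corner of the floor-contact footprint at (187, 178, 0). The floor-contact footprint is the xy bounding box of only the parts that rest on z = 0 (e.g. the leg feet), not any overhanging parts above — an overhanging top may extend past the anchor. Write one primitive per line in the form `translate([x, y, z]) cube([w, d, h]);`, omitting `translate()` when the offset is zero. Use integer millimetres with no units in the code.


translate([187, 178, 0]) cube([593, 392, 13]);
translate([187, 178, 13]) cube([593, 13, 332]);
translate([187, 557, 13]) cube([593, 13, 332]);
translate([187, 191, 13]) cube([13, 366, 332]);
translate([767, 191, 13]) cube([13, 366, 332]);


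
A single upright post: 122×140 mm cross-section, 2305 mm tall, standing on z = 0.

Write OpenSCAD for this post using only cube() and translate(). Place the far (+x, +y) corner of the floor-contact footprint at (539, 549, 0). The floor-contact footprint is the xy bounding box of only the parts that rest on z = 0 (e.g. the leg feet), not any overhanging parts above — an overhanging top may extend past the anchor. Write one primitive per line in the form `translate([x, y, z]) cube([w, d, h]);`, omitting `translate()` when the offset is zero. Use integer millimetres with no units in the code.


translate([417, 409, 0]) cube([122, 140, 2305]);


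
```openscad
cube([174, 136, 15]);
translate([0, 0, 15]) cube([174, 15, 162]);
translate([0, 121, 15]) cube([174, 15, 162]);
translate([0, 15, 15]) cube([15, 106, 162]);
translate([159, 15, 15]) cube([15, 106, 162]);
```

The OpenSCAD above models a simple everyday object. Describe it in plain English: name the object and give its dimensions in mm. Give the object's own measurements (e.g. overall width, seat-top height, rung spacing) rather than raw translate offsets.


An open-topped rectangular box: outside dimensions 174×136×177 mm, with a uniform wall and base thickness of 15 mm. The base is a full 174×136 slab on the floor; four walls sit on top of the base. The front and back walls (the −y and +y sides) span the full width; the two side walls fit between them.


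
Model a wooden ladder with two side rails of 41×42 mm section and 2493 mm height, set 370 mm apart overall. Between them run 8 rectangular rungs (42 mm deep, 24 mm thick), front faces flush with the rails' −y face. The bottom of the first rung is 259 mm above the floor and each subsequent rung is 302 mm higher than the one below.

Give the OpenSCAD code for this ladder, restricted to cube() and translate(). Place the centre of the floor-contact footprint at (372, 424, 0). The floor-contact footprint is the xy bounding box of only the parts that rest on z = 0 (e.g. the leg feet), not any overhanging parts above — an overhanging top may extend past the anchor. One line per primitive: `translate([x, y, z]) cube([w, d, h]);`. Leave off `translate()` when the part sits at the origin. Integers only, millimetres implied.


// rung span = 370 - 2*41 = 288
// rung[k] z = 259 + k*302
translate([187, 403, 0]) cube([41, 42, 2493]);
translate([516, 403, 0]) cube([41, 42, 2493]);
translate([228, 403, 259]) cube([288, 42, 24]);
translate([228, 403, 561]) cube([288, 42, 24]);
translate([228, 403, 863]) cube([288, 42, 24]);
translate([228, 403, 1165]) cube([288, 42, 24]);
translate([228, 403, 1467]) cube([288, 42, 24]);
translate([228, 403, 1769]) cube([288, 42, 24]);
translate([228, 403, 2071]) cube([288, 42, 24]);
translate([228, 403, 2373]) cube([288, 42, 24]);


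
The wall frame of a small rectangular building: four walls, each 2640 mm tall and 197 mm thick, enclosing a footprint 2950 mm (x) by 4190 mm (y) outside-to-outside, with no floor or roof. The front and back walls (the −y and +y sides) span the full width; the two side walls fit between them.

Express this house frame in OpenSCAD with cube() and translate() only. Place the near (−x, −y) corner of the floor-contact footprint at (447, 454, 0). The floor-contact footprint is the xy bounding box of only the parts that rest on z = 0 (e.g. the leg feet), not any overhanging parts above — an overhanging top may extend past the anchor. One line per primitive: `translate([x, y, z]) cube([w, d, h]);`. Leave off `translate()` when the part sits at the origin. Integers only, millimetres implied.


translate([447, 454, 0]) cube([2950, 197, 2640]);
translate([447, 4447, 0]) cube([2950, 197, 2640]);
translate([447, 651, 0]) cube([197, 3796, 2640]);
translate([3200, 651, 0]) cube([197, 3796, 2640]);


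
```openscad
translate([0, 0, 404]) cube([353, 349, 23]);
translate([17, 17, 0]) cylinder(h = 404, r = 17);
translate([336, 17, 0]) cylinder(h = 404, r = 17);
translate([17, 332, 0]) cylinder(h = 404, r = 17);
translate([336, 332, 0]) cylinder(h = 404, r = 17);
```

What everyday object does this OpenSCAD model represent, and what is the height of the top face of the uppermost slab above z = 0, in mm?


A stool. The seat height is 427 mm.

A 353×349×23 slab at z = 404 on four corner cylinders — a stool. The seat top is 404 + 23 = 427 mm.


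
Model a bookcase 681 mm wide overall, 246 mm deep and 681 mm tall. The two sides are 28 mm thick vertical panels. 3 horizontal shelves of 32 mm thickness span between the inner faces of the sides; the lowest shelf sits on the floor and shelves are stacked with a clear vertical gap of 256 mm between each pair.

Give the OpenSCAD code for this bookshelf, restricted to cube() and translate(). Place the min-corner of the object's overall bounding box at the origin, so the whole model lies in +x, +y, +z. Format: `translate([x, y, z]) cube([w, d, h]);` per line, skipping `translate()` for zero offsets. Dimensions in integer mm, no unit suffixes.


cube([28, 246, 681]);
translate([653, 0, 0]) cube([28, 246, 681]);
translate([28, 0, 0]) cube([625, 246, 32]);
translate([28, 0, 288]) cube([625, 246, 32]);
translate([28, 0, 576]) cube([625, 246, 32]);


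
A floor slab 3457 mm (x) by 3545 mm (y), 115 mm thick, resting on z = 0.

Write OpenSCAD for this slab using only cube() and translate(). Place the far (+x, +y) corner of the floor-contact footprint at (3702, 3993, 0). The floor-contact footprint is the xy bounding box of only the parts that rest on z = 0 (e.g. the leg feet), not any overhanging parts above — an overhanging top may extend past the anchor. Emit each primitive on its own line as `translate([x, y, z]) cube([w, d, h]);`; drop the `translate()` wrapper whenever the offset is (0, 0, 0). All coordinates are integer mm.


translate([245, 448, 0]) cube([3457, 3545, 115]);


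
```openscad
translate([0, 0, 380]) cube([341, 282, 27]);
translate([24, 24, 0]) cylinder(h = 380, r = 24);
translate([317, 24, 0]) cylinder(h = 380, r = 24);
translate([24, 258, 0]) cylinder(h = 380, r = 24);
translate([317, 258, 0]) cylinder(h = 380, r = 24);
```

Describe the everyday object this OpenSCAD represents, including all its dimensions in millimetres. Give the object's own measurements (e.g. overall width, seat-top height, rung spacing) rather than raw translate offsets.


A four-legged stool. The seat is a 341×282×27 mm slab whose top surface is at z = 407 mm; four round legs, each 48 mm in diameter, run from the floor (z = 0) to the underside of the seat, each leg's axis is inset half a diameter from the nearest pair of seat edges (so the leg's bounding box is flush with the corner).


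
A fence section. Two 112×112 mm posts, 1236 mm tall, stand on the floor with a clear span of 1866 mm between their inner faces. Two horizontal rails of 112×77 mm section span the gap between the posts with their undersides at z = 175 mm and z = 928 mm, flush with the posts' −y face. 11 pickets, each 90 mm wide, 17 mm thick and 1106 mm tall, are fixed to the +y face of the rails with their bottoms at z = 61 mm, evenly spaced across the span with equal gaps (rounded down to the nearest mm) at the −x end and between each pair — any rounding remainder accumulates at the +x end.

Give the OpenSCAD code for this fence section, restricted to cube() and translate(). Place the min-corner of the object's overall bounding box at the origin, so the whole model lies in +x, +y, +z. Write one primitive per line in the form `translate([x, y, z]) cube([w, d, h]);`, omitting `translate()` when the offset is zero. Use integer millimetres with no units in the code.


cube([112, 112, 1236]);
translate([1978, 0, 0]) cube([112, 112, 1236]);
translate([112, 0, 175]) cube([1866, 112, 77]);
translate([112, 0, 928]) cube([1866, 112, 77]);
translate([185, 112, 61]) cube([90, 17, 1106]);
translate([348, 112, 61]) cube([90, 17, 1106]);
translate([511, 112, 61]) cube([90, 17, 1106]);
translate([674, 112, 61]) cube([90, 17, 1106]);
translate([837, 112, 61]) cube([90, 17, 1106]);
translate([1000, 112, 61]) cube([90, 17, 1106]);
translate([1163, 112, 61]) cube([90, 17, 1106]);
translate([1326, 112, 61]) cube([90, 17, 1106]);
translate([1489, 112, 61]) cube([90, 17, 1106]);
translate([1652, 112, 61]) cube([90, 17, 1106]);
translate([1815, 112, 61]) cube([90, 17, 1106]);


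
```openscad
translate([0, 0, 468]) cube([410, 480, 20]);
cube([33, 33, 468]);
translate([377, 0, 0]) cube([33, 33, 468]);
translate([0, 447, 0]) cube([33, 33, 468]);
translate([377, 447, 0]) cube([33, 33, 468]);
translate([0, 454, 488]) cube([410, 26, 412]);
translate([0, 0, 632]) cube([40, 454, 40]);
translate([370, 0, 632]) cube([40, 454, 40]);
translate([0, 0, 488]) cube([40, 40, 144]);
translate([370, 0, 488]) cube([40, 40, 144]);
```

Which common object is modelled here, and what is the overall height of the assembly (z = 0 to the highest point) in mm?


A chair. The overall height is 900 mm.

A slab on four corner posts with a tall panel at the back — a chair. The seat slab sits at z = 468 with thickness 20, and the 412 mm backrest starts at the seat top, so the overall height is 468 + 20 + 412 = 900 mm.


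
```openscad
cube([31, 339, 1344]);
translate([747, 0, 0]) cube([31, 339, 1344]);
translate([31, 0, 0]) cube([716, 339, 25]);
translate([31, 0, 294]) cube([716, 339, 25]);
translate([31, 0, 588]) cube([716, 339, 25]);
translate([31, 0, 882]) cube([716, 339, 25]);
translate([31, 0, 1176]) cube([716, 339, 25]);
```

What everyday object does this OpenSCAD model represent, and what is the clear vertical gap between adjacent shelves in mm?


A bookshelf. The clear shelf gap is 269 mm.

Two tall side panels with 5 horizontal boards between them — a bookshelf. The first two shelf undersides are at z = 0 and z = 294; with shelf thickness 25, the clear gap is 294 − 0 − 25 = 269 mm.


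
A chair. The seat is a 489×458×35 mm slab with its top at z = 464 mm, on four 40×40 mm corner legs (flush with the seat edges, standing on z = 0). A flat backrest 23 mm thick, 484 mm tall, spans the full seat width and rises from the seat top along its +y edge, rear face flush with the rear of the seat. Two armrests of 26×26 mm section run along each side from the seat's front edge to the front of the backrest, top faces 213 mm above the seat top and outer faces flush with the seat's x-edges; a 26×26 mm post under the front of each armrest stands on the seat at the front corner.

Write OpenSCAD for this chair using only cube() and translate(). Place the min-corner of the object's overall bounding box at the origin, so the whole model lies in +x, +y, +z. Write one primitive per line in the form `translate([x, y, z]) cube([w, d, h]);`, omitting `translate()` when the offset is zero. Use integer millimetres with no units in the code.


// leg_h = 464 - 35 = 429
// arm post h = 213 - 26 = 187
translate([0, 0, 429]) cube([489, 458, 35]);
cube([40, 40, 429]);
translate([449, 0, 0]) cube([40, 40, 429]);
translate([0, 418, 0]) cube([40, 40, 429]);
translate([449, 418, 0]) cube([40, 40, 429]);
translate([0, 435, 464]) cube([489, 23, 484]);
translate([0, 0, 651]) cube([26, 435, 26]);
translate([463, 0, 651]) cube([26, 435, 26]);
translate([0, 0, 464]) cube([26, 26, 187]);
translate([463, 0, 464]) cube([26, 26, 187]);


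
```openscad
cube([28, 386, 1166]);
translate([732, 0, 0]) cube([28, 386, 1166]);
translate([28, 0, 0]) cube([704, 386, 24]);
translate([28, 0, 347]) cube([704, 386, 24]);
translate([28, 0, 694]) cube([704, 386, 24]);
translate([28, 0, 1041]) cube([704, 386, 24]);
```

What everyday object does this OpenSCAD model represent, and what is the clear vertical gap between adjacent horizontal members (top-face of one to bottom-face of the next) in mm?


A bookshelf. The clear shelf gap is 323 mm.

Two tall side panels with 4 horizontal boards between them — a bookshelf. The first two shelf undersides are at z = 0 and z = 347; with shelf thickness 24, the clear gap is 347 − 0 − 24 = 323 mm.


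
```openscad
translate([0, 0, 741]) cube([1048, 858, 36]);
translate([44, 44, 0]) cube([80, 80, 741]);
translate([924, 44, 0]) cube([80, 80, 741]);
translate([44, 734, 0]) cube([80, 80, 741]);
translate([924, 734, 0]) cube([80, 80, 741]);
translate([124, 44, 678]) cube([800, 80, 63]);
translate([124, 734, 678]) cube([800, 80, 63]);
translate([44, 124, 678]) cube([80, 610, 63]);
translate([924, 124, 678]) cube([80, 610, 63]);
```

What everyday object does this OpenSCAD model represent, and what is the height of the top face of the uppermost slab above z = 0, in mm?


A table. The table height is 777 mm.

A 1048×858×36 slab sits at z = 741 on four 80 mm square posts — a table. The top surface is at 741 + 36 = 777 mm.


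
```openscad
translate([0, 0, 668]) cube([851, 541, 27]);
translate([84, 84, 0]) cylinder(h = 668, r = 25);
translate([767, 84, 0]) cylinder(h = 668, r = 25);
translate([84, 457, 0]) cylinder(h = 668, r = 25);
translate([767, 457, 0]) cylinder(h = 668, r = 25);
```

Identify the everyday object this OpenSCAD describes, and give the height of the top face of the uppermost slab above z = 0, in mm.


A table. The table height is 695 mm.

A 851×541×27 slab sits at z = 668 on four Ø50 mm round legs — a table. The top surface is at 668 + 27 = 695 mm.


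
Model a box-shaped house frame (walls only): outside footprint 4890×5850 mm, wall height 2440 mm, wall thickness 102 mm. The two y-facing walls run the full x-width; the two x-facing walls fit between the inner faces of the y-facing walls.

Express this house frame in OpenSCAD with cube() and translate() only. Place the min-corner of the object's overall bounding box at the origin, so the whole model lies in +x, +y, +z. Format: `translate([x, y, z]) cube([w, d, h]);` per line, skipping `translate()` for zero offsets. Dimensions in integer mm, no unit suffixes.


cube([4890, 102, 2440]);
translate([0, 5748, 0]) cube([4890, 102, 2440]);
translate([0, 102, 0]) cube([102, 5646, 2440]);
translate([4788, 102, 0]) cube([102, 5646, 2440]);


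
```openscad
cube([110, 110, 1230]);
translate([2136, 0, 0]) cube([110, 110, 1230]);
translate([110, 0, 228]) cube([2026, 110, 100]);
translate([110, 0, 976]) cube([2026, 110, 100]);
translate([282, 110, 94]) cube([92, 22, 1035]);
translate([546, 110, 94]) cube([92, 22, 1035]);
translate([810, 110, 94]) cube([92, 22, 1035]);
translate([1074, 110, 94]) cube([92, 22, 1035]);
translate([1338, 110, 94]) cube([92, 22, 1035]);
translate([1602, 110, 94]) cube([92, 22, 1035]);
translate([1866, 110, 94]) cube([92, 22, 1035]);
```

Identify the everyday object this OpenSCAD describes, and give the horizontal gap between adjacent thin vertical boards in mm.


A fence section. The picket gap is 172 mm.

Two posts, two rails, 7 pickets — a fence section. Span 2026 mm holds 7 pickets of 92 mm with 8 equal gaps: ⌊(2026 − 7·92) / 8⌋ = 172 mm.


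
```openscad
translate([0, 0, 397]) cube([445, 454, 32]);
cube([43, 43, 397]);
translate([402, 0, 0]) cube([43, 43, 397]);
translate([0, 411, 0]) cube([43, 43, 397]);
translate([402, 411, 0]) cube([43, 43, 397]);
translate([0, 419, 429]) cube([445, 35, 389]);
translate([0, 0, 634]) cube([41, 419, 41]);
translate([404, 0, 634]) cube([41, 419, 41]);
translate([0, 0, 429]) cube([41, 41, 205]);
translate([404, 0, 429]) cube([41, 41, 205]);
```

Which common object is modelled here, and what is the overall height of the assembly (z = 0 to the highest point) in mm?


A chair. The overall height is 818 mm.

A slab on four corner posts with a tall panel at the back — a chair. The seat slab sits at z = 397 with thickness 32, and the 389 mm backrest starts at the seat top, so the overall height is 397 + 32 + 389 = 818 mm.


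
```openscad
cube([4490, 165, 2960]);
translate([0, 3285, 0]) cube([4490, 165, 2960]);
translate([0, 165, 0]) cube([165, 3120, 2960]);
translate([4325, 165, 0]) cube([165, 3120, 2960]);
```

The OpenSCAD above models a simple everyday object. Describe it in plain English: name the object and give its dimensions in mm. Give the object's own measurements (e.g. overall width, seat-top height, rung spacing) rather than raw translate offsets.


The wall frame of a small rectangular building: four walls, each 2960 mm tall and 165 mm thick, enclosing a footprint 4490 mm (x) by 3450 mm (y) outside-to-outside, with no floor or roof. The front and back walls (the −y and +y sides) span the full width; the two side walls fit between them.


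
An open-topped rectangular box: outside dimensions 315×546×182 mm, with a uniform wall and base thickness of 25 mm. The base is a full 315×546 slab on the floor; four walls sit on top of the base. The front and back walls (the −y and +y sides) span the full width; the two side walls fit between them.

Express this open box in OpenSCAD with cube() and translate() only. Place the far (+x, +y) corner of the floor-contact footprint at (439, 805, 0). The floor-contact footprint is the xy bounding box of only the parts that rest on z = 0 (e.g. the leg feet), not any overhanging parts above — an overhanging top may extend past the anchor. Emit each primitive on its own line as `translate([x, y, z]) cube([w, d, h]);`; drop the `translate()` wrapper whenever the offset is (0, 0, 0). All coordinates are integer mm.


translate([124, 259, 0]) cube([315, 546, 25]);
translate([124, 259, 25]) cube([315, 25, 157]);
translate([124, 780, 25]) cube([315, 25, 157]);
translate([124, 284, 25]) cube([25, 496, 157]);
translate([414, 284, 25]) cube([25, 496, 157]);
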